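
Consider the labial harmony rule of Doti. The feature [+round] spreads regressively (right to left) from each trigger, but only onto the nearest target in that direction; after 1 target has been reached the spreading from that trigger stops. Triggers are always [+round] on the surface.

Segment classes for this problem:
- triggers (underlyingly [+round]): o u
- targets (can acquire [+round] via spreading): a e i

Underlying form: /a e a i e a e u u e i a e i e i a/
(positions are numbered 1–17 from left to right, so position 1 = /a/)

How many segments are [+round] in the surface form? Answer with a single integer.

3

From /u/ at 8 leftward: 7 /e/ → [+round]; bound reached.
From /u/ at 9 leftward: 8 /u/ is itself a trigger — this domain ends here.
Targets with no active source: positions 1 2 3 4 5 6 10 11 12 13 14 15 16 17 stay [-round].
[+round] positions on the surface: 7 8 9.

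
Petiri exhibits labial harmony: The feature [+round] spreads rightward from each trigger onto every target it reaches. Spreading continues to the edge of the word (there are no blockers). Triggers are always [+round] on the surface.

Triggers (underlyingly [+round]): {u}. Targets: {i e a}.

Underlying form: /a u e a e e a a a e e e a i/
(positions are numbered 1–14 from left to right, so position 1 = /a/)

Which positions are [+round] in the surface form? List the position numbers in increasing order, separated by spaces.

From /u/ at 2 rightward: 3 /e/ → [+round]; 4 /a/ → [+round]; 5 /e/ → [+round]; 6 /e/ → [+round]; 7 /a/ → [+round]; 8 /a/ → [+round]; 9 /a/ → [+round]; 10 /e/ → [+round]; 11 /e/ → [+round]; 12 /e/ → [+round]; 13 /a/ → [+round]; 14 /i/ → [+round]; word edge.
Target with no active source: position 1 stays [-round].

2 3 4 5 6 7 8 9 10 11 12 13 14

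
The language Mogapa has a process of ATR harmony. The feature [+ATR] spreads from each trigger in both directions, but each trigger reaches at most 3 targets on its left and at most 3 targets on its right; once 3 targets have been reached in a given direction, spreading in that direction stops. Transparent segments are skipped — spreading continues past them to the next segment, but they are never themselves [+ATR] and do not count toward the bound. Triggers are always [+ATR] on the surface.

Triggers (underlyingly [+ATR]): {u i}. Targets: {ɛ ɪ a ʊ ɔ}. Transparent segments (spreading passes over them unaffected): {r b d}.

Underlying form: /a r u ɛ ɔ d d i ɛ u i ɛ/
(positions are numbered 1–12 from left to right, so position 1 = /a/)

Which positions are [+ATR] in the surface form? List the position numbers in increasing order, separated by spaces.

From /u/ at 3 rightward: 4 /ɛ/ → [+ATR]; 5 /ɔ/ → [+ATR]; 6 /d/ transparent; 7 /d/ transparent; 8 /i/ is itself a trigger — this domain ends here.
From /u/ at 3 leftward: 2 /r/ transparent; 1 /a/ → [+ATR]; word edge.
From /i/ at 8 rightward: 9 /ɛ/ → [+ATR]; 10 /u/ is itself a trigger — this domain ends here.
From /i/ at 8 leftward: 7 /d/ transparent; 6 /d/ transparent; 5 /ɔ/ → [+ATR]; 4 /ɛ/ → [+ATR]; 3 /u/ is itself a trigger — this domain ends here.
From /u/ at 10 rightward: 11 /i/ is itself a trigger — this domain ends here.
From /u/ at 10 leftward: 9 /ɛ/ → [+ATR]; 8 /i/ is itself a trigger — this domain ends here.
From /i/ at 11 rightward: 12 /ɛ/ → [+ATR]; word edge.
From /i/ at 11 leftward: 10 /u/ is itself a trigger — this domain ends here.

1 3 4 5 8 9 10 11 12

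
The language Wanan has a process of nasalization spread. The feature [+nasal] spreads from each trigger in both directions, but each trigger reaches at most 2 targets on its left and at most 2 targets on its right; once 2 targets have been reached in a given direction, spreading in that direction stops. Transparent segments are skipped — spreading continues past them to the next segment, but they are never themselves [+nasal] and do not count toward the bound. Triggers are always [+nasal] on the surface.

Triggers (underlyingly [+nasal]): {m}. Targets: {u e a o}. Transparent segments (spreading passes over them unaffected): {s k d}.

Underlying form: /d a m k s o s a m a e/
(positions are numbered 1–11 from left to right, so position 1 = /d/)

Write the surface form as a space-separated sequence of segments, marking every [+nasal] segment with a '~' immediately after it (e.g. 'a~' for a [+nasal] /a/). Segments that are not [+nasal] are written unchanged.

d a~ m~ k s o~ s a~ m~ a~ e~

From /m/ at 3 rightward: 4 /k/ transparent; 5 /s/ transparent; 6 /o/ → [+nasal]; 7 /s/ transparent; 8 /a/ → [+nasal]; bound reached.
From /m/ at 3 leftward: 2 /a/ → [+nasal]; 1 /d/ transparent; word edge.
From /m/ at 9 rightward: 10 /a/ → [+nasal]; 11 /e/ → [+nasal]; bound reached.
From /m/ at 9 leftward: 8 /a/ → [+nasal]; 7 /s/ transparent; 6 /o/ → [+nasal]; bound reached.
[+nasal] positions on the surface: 2 3 6 8 9 10 11.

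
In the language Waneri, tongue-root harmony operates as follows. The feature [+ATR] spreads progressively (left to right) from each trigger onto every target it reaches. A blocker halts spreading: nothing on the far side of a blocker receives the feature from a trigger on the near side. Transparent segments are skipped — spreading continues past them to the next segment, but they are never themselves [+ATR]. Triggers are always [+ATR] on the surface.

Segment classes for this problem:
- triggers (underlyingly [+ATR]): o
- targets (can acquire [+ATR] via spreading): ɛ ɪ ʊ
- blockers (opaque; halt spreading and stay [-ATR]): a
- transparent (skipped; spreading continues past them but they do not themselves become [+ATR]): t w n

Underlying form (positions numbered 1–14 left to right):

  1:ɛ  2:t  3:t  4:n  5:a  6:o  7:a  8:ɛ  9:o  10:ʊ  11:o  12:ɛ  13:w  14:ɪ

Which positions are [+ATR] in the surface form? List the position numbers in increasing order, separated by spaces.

From /o/ at 6 rightward: 7 /a/ blocks.
From /o/ at 9 rightward: 10 /ʊ/ → [+ATR]; 11 /o/ is itself a trigger — this domain ends here.
From /o/ at 11 rightward: 12 /ɛ/ → [+ATR]; 13 /w/ transparent; 14 /ɪ/ → [+ATR]; word edge.
Targets with no active source: positions 1 8 stay [-ATR].

6 9 10 11 12 14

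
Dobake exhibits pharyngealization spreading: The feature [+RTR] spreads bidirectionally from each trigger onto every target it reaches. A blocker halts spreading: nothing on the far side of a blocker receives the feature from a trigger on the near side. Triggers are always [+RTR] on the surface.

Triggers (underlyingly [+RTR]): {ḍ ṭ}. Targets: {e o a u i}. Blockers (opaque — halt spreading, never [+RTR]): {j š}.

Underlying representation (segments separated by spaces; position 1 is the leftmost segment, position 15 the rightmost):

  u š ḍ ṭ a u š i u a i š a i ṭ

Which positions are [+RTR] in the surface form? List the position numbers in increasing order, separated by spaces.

3 4 5 6 13 14 15

From /ḍ/ at 3 rightward: 4 /ṭ/ is itself a trigger — this domain ends here.
From /ḍ/ at 3 leftward: 2 /š/ blocks.
From /ṭ/ at 4 rightward: 5 /a/ → [+RTR]; 6 /u/ → [+RTR]; 7 /š/ blocks.
From /ṭ/ at 4 leftward: 3 /ḍ/ is itself a trigger — this domain ends here.
From /ṭ/ at 15 rightward: word edge.
From /ṭ/ at 15 leftward: 14 /i/ → [+RTR]; 13 /a/ → [+RTR]; 12 /š/ blocks.
Targets with no active source: positions 1 8 9 10 11 stay [-emphatic].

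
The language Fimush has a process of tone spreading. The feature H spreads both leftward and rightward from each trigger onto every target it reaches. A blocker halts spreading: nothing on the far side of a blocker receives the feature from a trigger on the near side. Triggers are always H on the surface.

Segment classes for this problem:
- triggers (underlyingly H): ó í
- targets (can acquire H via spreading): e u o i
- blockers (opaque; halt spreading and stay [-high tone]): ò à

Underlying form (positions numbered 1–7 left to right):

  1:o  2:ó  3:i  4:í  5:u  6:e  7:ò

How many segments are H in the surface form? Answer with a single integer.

6

From /ó/ at 2 rightward: 3 /i/ → H; 4 /í/ is itself a trigger — this domain ends here.
From /ó/ at 2 leftward: 1 /o/ → H; word edge.
From /í/ at 4 rightward: 5 /u/ → H; 6 /e/ → H; 7 /ò/ blocks.
From /í/ at 4 leftward: 3 /i/ → H; 2 /ó/ is itself a trigger — this domain ends here.
H positions on the surface: 1 2 3 4 5 6.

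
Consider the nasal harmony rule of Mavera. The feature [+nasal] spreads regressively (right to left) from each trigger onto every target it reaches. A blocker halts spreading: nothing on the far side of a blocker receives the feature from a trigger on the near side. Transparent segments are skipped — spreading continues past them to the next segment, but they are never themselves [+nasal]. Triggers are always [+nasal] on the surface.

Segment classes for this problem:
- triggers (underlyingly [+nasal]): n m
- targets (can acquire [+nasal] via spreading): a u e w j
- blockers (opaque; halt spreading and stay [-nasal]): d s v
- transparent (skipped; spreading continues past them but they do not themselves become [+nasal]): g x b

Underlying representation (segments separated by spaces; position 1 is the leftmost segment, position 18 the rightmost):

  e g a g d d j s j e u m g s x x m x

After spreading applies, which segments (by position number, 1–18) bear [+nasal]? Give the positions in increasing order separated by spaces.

From /m/ at 12 leftward: 11 /u/ → [+nasal]; 10 /e/ → [+nasal]; 9 /j/ → [+nasal]; 8 /s/ blocks.
From /m/ at 17 leftward: 16 /x/ transparent; 15 /x/ transparent; 14 /s/ blocks.
Targets with no active source: positions 1 3 7 stay [-nasal].

9 10 11 12 17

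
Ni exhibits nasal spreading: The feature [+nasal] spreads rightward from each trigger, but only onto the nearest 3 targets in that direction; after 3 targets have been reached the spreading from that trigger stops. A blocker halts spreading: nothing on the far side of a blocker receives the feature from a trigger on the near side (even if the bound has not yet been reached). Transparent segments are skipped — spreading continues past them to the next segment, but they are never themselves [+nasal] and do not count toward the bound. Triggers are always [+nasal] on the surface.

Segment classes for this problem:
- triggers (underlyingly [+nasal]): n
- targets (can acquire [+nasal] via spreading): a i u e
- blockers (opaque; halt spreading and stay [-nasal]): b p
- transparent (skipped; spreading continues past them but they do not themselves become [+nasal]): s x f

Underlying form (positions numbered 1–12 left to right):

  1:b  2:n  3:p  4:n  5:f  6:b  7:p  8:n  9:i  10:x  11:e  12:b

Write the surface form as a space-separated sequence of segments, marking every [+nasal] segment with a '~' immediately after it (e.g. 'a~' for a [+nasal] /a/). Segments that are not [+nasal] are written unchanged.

From /n/ at 2 rightward: 3 /p/ blocks.
From /n/ at 4 rightward: 5 /f/ transparent; 6 /b/ blocks.
From /n/ at 8 rightward: 9 /i/ → [+nasal]; 10 /x/ transparent; 11 /e/ → [+nasal]; 12 /b/ blocks.
[+nasal] positions on the surface: 2 4 8 9 11.

b n~ p n~ f b p n~ i~ x e~ b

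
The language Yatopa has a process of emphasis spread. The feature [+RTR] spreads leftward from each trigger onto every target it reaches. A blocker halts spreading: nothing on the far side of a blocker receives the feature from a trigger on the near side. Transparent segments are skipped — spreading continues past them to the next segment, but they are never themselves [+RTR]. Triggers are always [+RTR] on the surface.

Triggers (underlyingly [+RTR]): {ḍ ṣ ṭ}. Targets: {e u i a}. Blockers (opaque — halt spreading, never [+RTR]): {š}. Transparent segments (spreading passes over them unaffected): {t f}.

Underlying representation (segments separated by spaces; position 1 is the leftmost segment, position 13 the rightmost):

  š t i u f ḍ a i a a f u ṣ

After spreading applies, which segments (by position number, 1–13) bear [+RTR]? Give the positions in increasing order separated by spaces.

From /ḍ/ at 6 leftward: 5 /f/ transparent; 4 /u/ → [+RTR]; 3 /i/ → [+RTR]; 2 /t/ transparent; 1 /š/ blocks.
From /ṣ/ at 13 leftward: 12 /u/ → [+RTR]; 11 /f/ transparent; 10 /a/ → [+RTR]; 9 /a/ → [+RTR]; 8 /i/ → [+RTR]; 7 /a/ → [+RTR]; 6 /ḍ/ is itself a trigger — this domain ends here.

3 4 6 7 8 9 10 12 13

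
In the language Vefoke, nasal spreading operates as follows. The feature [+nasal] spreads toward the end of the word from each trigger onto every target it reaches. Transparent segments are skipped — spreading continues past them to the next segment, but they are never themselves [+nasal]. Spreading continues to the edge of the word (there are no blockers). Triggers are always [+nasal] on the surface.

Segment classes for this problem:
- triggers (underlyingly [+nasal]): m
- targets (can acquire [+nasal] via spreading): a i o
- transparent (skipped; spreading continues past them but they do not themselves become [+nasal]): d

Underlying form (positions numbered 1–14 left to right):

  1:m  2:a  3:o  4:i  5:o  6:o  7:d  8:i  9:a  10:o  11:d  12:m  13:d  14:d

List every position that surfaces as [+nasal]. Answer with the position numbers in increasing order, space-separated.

From /m/ at 1 rightward: 2 /a/ → [+nasal]; 3 /o/ → [+nasal]; 4 /i/ → [+nasal]; 5 /o/ → [+nasal]; 6 /o/ → [+nasal]; 7 /d/ transparent; 8 /i/ → [+nasal]; 9 /a/ → [+nasal]; 10 /o/ → [+nasal]; 11 /d/ transparent; 12 /m/ is itself a trigger — this domain ends here.
From /m/ at 12 rightward: 13 /d/ transparent; 14 /d/ transparent; word edge.

1 2 3 4 5 6 8 9 10 12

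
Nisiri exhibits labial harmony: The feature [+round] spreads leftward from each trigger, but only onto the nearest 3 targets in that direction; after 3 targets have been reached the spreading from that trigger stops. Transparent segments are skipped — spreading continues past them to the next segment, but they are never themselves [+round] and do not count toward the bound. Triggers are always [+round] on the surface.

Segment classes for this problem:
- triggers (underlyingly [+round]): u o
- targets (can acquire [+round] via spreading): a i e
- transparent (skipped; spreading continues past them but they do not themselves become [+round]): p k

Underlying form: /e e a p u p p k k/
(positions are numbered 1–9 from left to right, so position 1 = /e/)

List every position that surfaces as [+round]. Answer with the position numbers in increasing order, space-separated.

From /u/ at 5 leftward: 4 /p/ transparent; 3 /a/ → [+round]; 2 /e/ → [+round]; 1 /e/ → [+round]; bound reached.

1 2 3 5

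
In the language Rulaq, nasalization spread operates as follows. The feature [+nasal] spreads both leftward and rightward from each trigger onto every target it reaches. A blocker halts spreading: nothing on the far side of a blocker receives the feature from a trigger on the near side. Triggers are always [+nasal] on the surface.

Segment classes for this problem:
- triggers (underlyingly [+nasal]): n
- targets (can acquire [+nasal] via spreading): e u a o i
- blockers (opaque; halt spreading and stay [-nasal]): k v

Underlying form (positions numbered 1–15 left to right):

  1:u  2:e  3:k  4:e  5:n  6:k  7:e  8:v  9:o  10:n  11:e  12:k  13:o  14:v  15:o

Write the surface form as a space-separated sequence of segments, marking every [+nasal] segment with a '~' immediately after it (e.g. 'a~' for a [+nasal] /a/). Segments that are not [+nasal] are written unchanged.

u e k e~ n~ k e v o~ n~ e~ k o v o

From /n/ at 5 rightward: 6 /k/ blocks.
From /n/ at 5 leftward: 4 /e/ → [+nasal]; 3 /k/ blocks.
From /n/ at 10 rightward: 11 /e/ → [+nasal]; 12 /k/ blocks.
From /n/ at 10 leftward: 9 /o/ → [+nasal]; 8 /v/ blocks.
Targets with no active source: positions 1 2 7 13 15 stay [-nasal].
[+nasal] positions on the surface: 4 5 9 10 11.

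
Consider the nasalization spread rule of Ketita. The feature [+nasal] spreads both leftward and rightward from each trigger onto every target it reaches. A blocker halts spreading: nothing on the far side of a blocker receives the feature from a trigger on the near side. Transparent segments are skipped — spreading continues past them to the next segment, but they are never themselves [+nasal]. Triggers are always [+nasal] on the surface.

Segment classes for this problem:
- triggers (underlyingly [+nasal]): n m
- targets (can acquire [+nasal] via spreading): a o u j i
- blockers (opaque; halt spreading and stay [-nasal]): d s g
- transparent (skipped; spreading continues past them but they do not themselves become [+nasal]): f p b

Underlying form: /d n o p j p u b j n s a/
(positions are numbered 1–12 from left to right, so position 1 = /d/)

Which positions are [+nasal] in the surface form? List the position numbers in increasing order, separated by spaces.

From /n/ at 2 rightward: 3 /o/ → [+nasal]; 4 /p/ transparent; 5 /j/ → [+nasal]; 6 /p/ transparent; 7 /u/ → [+nasal]; 8 /b/ transparent; 9 /j/ → [+nasal]; 10 /n/ is itself a trigger — this domain ends here.
From /n/ at 2 leftward: 1 /d/ blocks.
From /n/ at 10 rightward: 11 /s/ blocks.
From /n/ at 10 leftward: 9 /j/ → [+nasal]; 8 /b/ transparent; 7 /u/ → [+nasal]; 6 /p/ transparent; 5 /j/ → [+nasal]; 4 /p/ transparent; 3 /o/ → [+nasal]; 2 /n/ is itself a trigger — this domain ends here.
Target with no active source: position 12 stays [-nasal].

2 3 5 7 9 10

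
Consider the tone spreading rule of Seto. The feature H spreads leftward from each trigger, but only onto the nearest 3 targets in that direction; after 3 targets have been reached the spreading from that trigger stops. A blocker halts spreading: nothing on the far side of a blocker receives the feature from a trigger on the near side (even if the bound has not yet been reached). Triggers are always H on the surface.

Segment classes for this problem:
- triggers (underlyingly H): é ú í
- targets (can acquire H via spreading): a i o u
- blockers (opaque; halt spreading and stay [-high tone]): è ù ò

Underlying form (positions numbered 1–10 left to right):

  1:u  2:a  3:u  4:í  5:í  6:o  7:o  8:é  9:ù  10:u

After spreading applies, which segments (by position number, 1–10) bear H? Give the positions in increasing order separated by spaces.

1 2 3 4 5 6 7 8

From /í/ at 4 leftward: 3 /u/ → H; 2 /a/ → H; 1 /u/ → H; bound reached.
From /í/ at 5 leftward: 4 /í/ is itself a trigger — this domain ends here.
From /é/ at 8 leftward: 7 /o/ → H; 6 /o/ → H; 5 /í/ is itself a trigger — this domain ends here.
Target with no active source: position 10 stays [-high tone].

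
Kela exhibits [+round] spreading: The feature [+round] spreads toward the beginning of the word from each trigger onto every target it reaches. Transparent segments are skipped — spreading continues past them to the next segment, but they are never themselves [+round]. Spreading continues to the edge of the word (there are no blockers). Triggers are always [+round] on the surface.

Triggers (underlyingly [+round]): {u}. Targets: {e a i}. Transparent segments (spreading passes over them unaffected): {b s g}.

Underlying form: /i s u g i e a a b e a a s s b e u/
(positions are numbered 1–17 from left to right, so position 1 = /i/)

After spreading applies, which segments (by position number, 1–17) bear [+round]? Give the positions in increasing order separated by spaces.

1 3 5 6 7 8 10 11 12 16 17

From /u/ at 3 leftward: 2 /s/ transparent; 1 /i/ → [+round]; word edge.
From /u/ at 17 leftward: 16 /e/ → [+round]; 15 /b/ transparent; 14 /s/ transparent; 13 /s/ transparent; 12 /a/ → [+round]; 11 /a/ → [+round]; 10 /e/ → [+round]; 9 /b/ transparent; 8 /a/ → [+round]; 7 /a/ → [+round]; 6 /e/ → [+round]; 5 /i/ → [+round]; 4 /g/ transparent; 3 /u/ is itself a trigger — this domain ends here.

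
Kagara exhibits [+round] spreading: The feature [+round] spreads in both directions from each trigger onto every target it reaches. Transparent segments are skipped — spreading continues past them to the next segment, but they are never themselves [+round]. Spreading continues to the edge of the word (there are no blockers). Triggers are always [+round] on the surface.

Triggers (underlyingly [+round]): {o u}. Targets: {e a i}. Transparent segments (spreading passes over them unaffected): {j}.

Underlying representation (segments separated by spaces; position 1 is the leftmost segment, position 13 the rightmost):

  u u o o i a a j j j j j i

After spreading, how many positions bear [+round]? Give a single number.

8

From /u/ at 1 rightward: 2 /u/ is itself a trigger — this domain ends here.
From /u/ at 1 leftward: word edge.
From /u/ at 2 rightward: 3 /o/ is itself a trigger — this domain ends here.
From /u/ at 2 leftward: 1 /u/ is itself a trigger — this domain ends here.
From /o/ at 3 rightward: 4 /o/ is itself a trigger — this domain ends here.
From /o/ at 3 leftward: 2 /u/ is itself a trigger — this domain ends here.
From /o/ at 4 rightward: 5 /i/ → [+round]; 6 /a/ → [+round]; 7 /a/ → [+round]; 8 /j/ transparent; 9 /j/ transparent; 10 /j/ transparent; 11 /j/ transparent; 12 /j/ transparent; 13 /i/ → [+round]; word edge.
From /o/ at 4 leftward: 3 /o/ is itself a trigger — this domain ends here.
[+round] positions on the surface: 1 2 3 4 5 6 7 13.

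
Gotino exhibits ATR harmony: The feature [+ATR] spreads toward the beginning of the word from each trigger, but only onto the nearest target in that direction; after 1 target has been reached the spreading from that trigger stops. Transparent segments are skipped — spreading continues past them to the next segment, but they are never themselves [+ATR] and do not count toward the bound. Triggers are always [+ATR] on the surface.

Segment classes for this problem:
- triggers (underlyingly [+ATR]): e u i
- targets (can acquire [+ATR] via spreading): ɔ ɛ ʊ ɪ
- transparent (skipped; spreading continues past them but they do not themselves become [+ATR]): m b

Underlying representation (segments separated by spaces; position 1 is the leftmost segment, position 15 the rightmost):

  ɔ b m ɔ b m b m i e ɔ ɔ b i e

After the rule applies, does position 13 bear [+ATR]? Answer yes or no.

no

From /i/ at 9 leftward: 8 /m/ transparent; 7 /b/ transparent; 6 /m/ transparent; 5 /b/ transparent; 4 /ɔ/ → [+ATR]; bound reached.
From /e/ at 10 leftward: 9 /i/ is itself a trigger — this domain ends here.
From /i/ at 14 leftward: 13 /b/ transparent; 12 /ɔ/ → [+ATR]; bound reached.
From /e/ at 15 leftward: 14 /i/ is itself a trigger — this domain ends here.
Targets with no active source: positions 1 11 stay [-ATR].
[+ATR] positions on the surface: 4 9 10 12 14 15.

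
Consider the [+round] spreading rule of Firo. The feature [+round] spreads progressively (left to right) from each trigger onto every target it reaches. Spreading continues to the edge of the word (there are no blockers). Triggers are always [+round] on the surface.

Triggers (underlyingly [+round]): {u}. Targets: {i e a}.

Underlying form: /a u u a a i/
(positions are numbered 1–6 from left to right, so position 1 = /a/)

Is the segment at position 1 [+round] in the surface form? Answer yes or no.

no

From /u/ at 2 rightward: 3 /u/ is itself a trigger — this domain ends here.
From /u/ at 3 rightward: 4 /a/ → [+round]; 5 /a/ → [+round]; 6 /i/ → [+round]; word edge.
Target with no active source: position 1 stays [-round].
[+round] positions on the surface: 2 3 4 5 6.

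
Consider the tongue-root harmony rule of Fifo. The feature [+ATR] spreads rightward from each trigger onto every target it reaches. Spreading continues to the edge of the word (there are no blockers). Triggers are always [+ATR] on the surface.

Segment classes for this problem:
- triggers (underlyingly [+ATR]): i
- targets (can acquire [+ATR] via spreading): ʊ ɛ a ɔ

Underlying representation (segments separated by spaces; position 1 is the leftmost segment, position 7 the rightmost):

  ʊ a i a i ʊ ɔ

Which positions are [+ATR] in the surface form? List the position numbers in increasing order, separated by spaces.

From /i/ at 3 rightward: 4 /a/ → [+ATR]; 5 /i/ is itself a trigger — this domain ends here.
From /i/ at 5 rightward: 6 /ʊ/ → [+ATR]; 7 /ɔ/ → [+ATR]; word edge.
Targets with no active source: positions 1 2 stay [-ATR].

3 4 5 6 7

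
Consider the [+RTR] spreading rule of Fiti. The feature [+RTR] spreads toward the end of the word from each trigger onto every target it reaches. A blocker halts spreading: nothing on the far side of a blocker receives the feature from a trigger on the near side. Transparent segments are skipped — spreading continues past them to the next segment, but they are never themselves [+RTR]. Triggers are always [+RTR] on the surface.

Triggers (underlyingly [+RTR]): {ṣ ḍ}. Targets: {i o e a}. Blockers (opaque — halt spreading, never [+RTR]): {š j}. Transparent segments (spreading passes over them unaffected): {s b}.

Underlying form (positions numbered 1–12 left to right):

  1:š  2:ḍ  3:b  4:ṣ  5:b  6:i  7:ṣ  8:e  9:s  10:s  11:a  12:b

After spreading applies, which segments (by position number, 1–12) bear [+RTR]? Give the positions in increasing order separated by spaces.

2 4 6 7 8 11

From /ḍ/ at 2 rightward: 3 /b/ transparent; 4 /ṣ/ is itself a trigger — this domain ends here.
From /ṣ/ at 4 rightward: 5 /b/ transparent; 6 /i/ → [+RTR]; 7 /ṣ/ is itself a trigger — this domain ends here.
From /ṣ/ at 7 rightward: 8 /e/ → [+RTR]; 9 /s/ transparent; 10 /s/ transparent; 11 /a/ → [+RTR]; 12 /b/ transparent; word edge.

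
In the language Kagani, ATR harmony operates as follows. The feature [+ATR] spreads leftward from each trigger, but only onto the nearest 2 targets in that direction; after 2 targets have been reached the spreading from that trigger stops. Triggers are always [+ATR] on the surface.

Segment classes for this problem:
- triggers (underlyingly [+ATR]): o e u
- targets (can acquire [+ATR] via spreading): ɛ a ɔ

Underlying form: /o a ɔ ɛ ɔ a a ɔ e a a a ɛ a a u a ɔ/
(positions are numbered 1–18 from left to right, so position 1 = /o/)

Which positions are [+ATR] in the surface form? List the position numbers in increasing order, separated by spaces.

1 7 8 9 14 15 16

From /o/ at 1 leftward: word edge.
From /e/ at 9 leftward: 8 /ɔ/ → [+ATR]; 7 /a/ → [+ATR]; bound reached.
From /u/ at 16 leftward: 15 /a/ → [+ATR]; 14 /a/ → [+ATR]; bound reached.
Targets with no active source: positions 2 3 4 5 6 10 11 12 13 17 18 stay [-ATR].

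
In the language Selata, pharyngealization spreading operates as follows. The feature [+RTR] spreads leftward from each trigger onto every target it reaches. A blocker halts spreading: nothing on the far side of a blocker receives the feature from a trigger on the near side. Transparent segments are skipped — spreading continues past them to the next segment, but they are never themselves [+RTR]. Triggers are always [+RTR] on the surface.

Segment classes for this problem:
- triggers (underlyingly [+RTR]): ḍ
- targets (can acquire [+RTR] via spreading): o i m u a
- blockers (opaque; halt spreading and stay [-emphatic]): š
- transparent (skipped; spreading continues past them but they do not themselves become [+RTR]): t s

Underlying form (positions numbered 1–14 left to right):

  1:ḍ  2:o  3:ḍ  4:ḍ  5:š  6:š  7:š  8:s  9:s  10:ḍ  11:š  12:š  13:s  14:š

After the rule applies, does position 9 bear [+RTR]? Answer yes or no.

no

From /ḍ/ at 1 leftward: word edge.
From /ḍ/ at 3 leftward: 2 /o/ → [+RTR]; 1 /ḍ/ is itself a trigger — this domain ends here.
From /ḍ/ at 4 leftward: 3 /ḍ/ is itself a trigger — this domain ends here.
From /ḍ/ at 10 leftward: 9 /s/ transparent; 8 /s/ transparent; 7 /š/ blocks.
[+RTR] positions on the surface: 1 2 3 4 10.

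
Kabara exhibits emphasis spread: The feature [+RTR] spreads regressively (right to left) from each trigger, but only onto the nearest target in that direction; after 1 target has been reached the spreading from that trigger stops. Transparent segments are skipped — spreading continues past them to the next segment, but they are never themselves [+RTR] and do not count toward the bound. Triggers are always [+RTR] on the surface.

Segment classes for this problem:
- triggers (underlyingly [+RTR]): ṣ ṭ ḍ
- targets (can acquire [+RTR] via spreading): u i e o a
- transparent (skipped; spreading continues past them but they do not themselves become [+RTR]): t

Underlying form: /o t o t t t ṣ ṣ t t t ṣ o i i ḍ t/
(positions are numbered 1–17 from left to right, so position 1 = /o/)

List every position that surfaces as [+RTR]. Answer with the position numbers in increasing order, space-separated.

From /ṣ/ at 7 leftward: 6 /t/ transparent; 5 /t/ transparent; 4 /t/ transparent; 3 /o/ → [+RTR]; bound reached.
From /ṣ/ at 8 leftward: 7 /ṣ/ is itself a trigger — this domain ends here.
From /ṣ/ at 12 leftward: 11 /t/ transparent; 10 /t/ transparent; 9 /t/ transparent; 8 /ṣ/ is itself a trigger — this domain ends here.
From /ḍ/ at 16 leftward: 15 /i/ → [+RTR]; bound reached.
Targets with no active source: positions 1 13 14 stay [-emphatic].

3 7 8 12 15 16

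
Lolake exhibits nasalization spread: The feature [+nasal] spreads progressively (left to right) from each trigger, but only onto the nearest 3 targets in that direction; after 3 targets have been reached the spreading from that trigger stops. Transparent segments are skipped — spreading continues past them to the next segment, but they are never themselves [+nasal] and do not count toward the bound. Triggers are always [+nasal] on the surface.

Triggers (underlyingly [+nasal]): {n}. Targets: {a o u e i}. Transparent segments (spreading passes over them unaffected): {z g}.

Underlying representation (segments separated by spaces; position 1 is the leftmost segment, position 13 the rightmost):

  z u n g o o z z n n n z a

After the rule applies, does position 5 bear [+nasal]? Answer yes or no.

From /n/ at 3 rightward: 4 /g/ transparent; 5 /o/ → [+nasal]; 6 /o/ → [+nasal]; 7 /z/ transparent; 8 /z/ transparent; 9 /n/ is itself a trigger — this domain ends here.
From /n/ at 9 rightward: 10 /n/ is itself a trigger — this domain ends here.
From /n/ at 10 rightward: 11 /n/ is itself a trigger — this domain ends here.
From /n/ at 11 rightward: 12 /z/ transparent; 13 /a/ → [+nasal]; word edge.
Target with no active source: position 2 stays [-nasal].
[+nasal] positions on the surface: 3 5 6 9 10 11 13.

yes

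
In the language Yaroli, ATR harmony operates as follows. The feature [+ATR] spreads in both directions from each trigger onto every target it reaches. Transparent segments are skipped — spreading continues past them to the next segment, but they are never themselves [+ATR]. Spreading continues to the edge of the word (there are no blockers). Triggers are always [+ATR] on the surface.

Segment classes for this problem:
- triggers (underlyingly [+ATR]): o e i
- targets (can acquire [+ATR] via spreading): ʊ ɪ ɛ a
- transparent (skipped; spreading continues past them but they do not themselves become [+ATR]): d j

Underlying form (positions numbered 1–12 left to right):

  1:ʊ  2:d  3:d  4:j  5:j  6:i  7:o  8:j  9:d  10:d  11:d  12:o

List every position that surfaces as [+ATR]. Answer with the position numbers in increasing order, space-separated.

1 6 7 12

From /i/ at 6 rightward: 7 /o/ is itself a trigger — this domain ends here.
From /i/ at 6 leftward: 5 /j/ transparent; 4 /j/ transparent; 3 /d/ transparent; 2 /d/ transparent; 1 /ʊ/ → [+ATR]; word edge.
From /o/ at 7 rightward: 8 /j/ transparent; 9 /d/ transparent; 10 /d/ transparent; 11 /d/ transparent; 12 /o/ is itself a trigger — this domain ends here.
From /o/ at 7 leftward: 6 /i/ is itself a trigger — this domain ends here.
From /o/ at 12 rightward: word edge.
From /o/ at 12 leftward: 11 /d/ transparent; 10 /d/ transparent; 9 /d/ transparent; 8 /j/ transparent; 7 /o/ is itself a trigger — this domain ends here.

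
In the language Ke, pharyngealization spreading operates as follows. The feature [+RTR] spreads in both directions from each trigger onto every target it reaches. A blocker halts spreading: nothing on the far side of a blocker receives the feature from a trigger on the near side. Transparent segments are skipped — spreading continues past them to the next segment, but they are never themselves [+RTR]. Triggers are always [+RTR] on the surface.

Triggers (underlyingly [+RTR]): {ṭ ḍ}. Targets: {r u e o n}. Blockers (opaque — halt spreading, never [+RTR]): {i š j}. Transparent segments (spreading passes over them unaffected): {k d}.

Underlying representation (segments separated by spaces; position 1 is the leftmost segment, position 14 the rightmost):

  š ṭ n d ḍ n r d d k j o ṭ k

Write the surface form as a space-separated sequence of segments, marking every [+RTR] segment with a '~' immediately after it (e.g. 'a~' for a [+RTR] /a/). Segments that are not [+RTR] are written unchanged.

From /ṭ/ at 2 rightward: 3 /n/ → [+RTR]; 4 /d/ transparent; 5 /ḍ/ is itself a trigger — this domain ends here.
From /ṭ/ at 2 leftward: 1 /š/ blocks.
From /ḍ/ at 5 rightward: 6 /n/ → [+RTR]; 7 /r/ → [+RTR]; 8 /d/ transparent; 9 /d/ transparent; 10 /k/ transparent; 11 /j/ blocks.
From /ḍ/ at 5 leftward: 4 /d/ transparent; 3 /n/ → [+RTR]; 2 /ṭ/ is itself a trigger — this domain ends here.
From /ṭ/ at 13 rightward: 14 /k/ transparent; word edge.
From /ṭ/ at 13 leftward: 12 /o/ → [+RTR]; 11 /j/ blocks.
[+RTR] positions on the surface: 2 3 5 6 7 12 13.

š ṭ~ n~ d ḍ~ n~ r~ d d k j o~ ṭ~ k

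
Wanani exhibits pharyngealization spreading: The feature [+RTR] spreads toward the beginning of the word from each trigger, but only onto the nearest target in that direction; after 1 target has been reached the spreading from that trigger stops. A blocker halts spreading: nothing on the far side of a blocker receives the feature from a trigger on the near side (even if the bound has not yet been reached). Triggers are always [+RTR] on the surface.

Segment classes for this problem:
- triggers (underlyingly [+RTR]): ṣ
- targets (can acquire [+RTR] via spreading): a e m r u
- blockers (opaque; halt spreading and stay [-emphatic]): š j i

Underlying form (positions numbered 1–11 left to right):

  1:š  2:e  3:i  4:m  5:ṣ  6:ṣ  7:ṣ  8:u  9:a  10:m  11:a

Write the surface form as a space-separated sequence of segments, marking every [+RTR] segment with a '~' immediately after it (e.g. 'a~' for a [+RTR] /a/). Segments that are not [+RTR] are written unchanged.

From /ṣ/ at 5 leftward: 4 /m/ → [+RTR]; bound reached.
From /ṣ/ at 6 leftward: 5 /ṣ/ is itself a trigger — this domain ends here.
From /ṣ/ at 7 leftward: 6 /ṣ/ is itself a trigger — this domain ends here.
Targets with no active source: positions 2 8 9 10 11 stay [-emphatic].
[+RTR] positions on the surface: 4 5 6 7.

š e i m~ ṣ~ ṣ~ ṣ~ u a m a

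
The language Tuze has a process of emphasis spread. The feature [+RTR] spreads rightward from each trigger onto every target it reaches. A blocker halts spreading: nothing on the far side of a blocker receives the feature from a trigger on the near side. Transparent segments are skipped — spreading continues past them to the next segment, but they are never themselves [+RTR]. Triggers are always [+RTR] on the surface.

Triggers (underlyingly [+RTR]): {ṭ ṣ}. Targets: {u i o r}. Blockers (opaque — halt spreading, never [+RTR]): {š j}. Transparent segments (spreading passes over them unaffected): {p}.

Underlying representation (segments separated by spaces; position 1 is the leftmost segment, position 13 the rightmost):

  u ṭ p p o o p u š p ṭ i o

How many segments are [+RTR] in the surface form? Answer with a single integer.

From /ṭ/ at 2 rightward: 3 /p/ transparent; 4 /p/ transparent; 5 /o/ → [+RTR]; 6 /o/ → [+RTR]; 7 /p/ transparent; 8 /u/ → [+RTR]; 9 /š/ blocks.
From /ṭ/ at 11 rightward: 12 /i/ → [+RTR]; 13 /o/ → [+RTR]; word edge.
Target with no active source: position 1 stays [-emphatic].
[+RTR] positions on the surface: 2 5 6 8 11 12 13.

7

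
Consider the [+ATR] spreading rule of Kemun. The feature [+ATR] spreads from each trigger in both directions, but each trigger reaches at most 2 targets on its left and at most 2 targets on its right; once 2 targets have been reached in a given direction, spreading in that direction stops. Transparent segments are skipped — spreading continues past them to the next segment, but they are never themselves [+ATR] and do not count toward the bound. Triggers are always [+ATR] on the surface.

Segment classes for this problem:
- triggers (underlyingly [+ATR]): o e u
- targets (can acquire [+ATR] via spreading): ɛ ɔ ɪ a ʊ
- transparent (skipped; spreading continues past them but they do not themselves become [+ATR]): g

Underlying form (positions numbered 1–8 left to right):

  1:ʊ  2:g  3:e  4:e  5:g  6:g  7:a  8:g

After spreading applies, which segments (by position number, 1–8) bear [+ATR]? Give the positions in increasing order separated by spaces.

1 3 4 7

From /e/ at 3 rightward: 4 /e/ is itself a trigger — this domain ends here.
From /e/ at 3 leftward: 2 /g/ transparent; 1 /ʊ/ → [+ATR]; word edge.
From /e/ at 4 rightward: 5 /g/ transparent; 6 /g/ transparent; 7 /a/ → [+ATR]; 8 /g/ transparent; word edge.
From /e/ at 4 leftward: 3 /e/ is itself a trigger — this domain ends here.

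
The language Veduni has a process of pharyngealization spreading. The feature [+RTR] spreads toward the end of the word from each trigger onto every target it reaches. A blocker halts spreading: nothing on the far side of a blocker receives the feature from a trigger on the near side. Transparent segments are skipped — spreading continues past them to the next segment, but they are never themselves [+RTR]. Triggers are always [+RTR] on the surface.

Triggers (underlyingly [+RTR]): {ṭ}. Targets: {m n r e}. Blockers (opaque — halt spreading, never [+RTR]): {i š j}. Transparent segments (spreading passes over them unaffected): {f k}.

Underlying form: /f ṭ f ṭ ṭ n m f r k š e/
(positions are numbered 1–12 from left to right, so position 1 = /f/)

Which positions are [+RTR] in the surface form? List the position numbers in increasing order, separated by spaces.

2 4 5 6 7 9

From /ṭ/ at 2 rightward: 3 /f/ transparent; 4 /ṭ/ is itself a trigger — this domain ends here.
From /ṭ/ at 4 rightward: 5 /ṭ/ is itself a trigger — this domain ends here.
From /ṭ/ at 5 rightward: 6 /n/ → [+RTR]; 7 /m/ → [+RTR]; 8 /f/ transparent; 9 /r/ → [+RTR]; 10 /k/ transparent; 11 /š/ blocks.
Target with no active source: position 12 stays [-emphatic].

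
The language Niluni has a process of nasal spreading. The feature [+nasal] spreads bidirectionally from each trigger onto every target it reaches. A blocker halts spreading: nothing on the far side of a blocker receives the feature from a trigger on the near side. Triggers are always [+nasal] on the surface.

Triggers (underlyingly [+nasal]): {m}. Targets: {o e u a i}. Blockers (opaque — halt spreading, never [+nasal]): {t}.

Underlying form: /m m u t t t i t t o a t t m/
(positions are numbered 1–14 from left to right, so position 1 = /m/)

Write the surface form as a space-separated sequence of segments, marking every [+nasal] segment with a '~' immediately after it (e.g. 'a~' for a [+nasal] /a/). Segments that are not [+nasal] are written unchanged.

From /m/ at 1 rightward: 2 /m/ is itself a trigger — this domain ends here.
From /m/ at 1 leftward: word edge.
From /m/ at 2 rightward: 3 /u/ → [+nasal]; 4 /t/ blocks.
From /m/ at 2 leftward: 1 /m/ is itself a trigger — this domain ends here.
From /m/ at 14 rightward: word edge.
From /m/ at 14 leftward: 13 /t/ blocks.
Targets with no active source: positions 7 10 11 stay [-nasal].
[+nasal] positions on the surface: 1 2 3 14.

m~ m~ u~ t t t i t t o a t t m~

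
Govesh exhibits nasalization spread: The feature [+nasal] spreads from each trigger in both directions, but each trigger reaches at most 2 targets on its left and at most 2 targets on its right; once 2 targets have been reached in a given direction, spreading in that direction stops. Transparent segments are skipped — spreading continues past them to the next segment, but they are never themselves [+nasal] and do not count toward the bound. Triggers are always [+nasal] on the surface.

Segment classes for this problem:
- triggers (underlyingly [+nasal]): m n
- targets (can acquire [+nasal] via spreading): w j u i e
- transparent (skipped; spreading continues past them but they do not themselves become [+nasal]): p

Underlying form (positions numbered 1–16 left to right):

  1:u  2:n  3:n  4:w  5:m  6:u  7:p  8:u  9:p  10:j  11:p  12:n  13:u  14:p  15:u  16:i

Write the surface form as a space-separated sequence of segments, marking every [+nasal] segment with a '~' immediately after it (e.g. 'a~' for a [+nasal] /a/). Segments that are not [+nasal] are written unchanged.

u~ n~ n~ w~ m~ u~ p u~ p j~ p n~ u~ p u~ i

From /n/ at 2 rightward: 3 /n/ is itself a trigger — this domain ends here.
From /n/ at 2 leftward: 1 /u/ → [+nasal]; word edge.
From /n/ at 3 rightward: 4 /w/ → [+nasal]; 5 /m/ is itself a trigger — this domain ends here.
From /n/ at 3 leftward: 2 /n/ is itself a trigger — this domain ends here.
From /m/ at 5 rightward: 6 /u/ → [+nasal]; 7 /p/ transparent; 8 /u/ → [+nasal]; bound reached.
From /m/ at 5 leftward: 4 /w/ → [+nasal]; 3 /n/ is itself a trigger — this domain ends here.
From /n/ at 12 rightward: 13 /u/ → [+nasal]; 14 /p/ transparent; 15 /u/ → [+nasal]; bound reached.
From /n/ at 12 leftward: 11 /p/ transparent; 10 /j/ → [+nasal]; 9 /p/ transparent; 8 /u/ → [+nasal]; bound reached.
Target with no active source: position 16 stays [-nasal].
[+nasal] positions on the surface: 1 2 3 4 5 6 8 10 12 13 15.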